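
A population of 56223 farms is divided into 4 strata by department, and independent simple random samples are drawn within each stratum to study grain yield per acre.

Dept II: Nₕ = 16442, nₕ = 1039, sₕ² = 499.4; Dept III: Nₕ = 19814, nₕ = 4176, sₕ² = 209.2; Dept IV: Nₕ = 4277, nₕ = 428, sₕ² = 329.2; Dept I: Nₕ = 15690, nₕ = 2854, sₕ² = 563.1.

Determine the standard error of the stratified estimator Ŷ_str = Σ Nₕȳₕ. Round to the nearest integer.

13771

Var(Ŷ_str) = Σₕ Nₕ²(1 − fₕ)sₕ²/nₕ.
Dept II: 16442²·(1 − 1039/16442)·499.4/1039 = 1.2172869 × 10^8.
Dept III: 19814²·(1 − 4176/19814)·209.2/4176 = 1.5522246 × 10^7.
Dept IV: 4277²·(1 − 428/4277)·329.2/428 = 1.2662027 × 10^7.
Dept I: 15690²·(1 − 2854/15690)·563.1/2854 = 3.9736006 × 10^7.
Sum = 1.8964897 × 10^8.
SE = √(1.8964897 × 10^8) = 13771.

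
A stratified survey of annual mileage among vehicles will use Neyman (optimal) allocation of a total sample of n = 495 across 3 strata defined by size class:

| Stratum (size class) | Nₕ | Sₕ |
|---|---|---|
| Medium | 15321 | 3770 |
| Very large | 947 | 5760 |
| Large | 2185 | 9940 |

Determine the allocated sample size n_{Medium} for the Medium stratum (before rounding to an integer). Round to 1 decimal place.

336.6

Neyman allocation: nₕ = n·NₕSₕ / Σⱼ NⱼSⱼ.
Σ NⱼSⱼ = 15321·3770 + 947·5760 + 2185·9940 = 8.493379 × 10^7.
n_{Medium} = 495·15321·3770 / (8.493379 × 10^7) = 336.6.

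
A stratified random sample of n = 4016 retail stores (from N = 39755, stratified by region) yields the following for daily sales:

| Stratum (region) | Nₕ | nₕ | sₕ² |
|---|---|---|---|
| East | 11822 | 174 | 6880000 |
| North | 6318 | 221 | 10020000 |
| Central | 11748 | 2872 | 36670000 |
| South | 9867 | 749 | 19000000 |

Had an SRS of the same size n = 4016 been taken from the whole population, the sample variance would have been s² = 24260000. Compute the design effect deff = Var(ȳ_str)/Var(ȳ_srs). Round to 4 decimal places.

1.2589

Var(ȳ_str) = Σ Wₕ²(1−fₕ)sₕ²/nₕ with Wₕ = Nₕ/39755:
  East: (11822/39755)²·(1−174/11822)·6880000/174 = 3445.0695
  North: (6318/39755)²·(1−221/6318)·10020000/221 = 1105.0648
  Central: (11748/39755)²·(1−2872/11748)·36670000/2872 = 842.41131
  South: (9867/39755)²·(1−749/9867)·19000000/749 = 1444.0193
  → Var(ȳ_str) = 6836.5649.
Var(ȳ_srs) = (1 − 4016/39755)·24260000/4016 = 5430.5989.
deff = 6836.5649 / 5430.5989 = 1.2589.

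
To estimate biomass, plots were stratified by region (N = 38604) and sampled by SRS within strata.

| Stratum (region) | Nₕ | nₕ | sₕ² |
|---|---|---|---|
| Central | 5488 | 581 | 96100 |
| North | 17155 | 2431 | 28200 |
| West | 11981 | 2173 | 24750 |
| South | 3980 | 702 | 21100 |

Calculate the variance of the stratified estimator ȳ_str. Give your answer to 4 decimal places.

6.1163

Var(ȳ_str) = Σₕ Wₕ²(1 − fₕ)sₕ²/nₕ with Wₕ = Nₕ/N, N = 38604.
Central: Wₕ = 0.14216143; term = 0.14216143²·(1 − 0.10586735)·96100/581 = 2.9889098.
North: Wₕ = 0.44438400; term = 0.44438400²·(1 − 0.14170796)·28200/2431 = 1.9661474.
West: Wₕ = 0.31035644; term = 0.31035644²·(1 − 0.18137050)·24750/2173 = 0.89809936.
South: Wₕ = 0.10309812; term = 0.10309812²·(1 − 0.17638191)·21100/702 = 0.26313144.
Sum = 6.116288.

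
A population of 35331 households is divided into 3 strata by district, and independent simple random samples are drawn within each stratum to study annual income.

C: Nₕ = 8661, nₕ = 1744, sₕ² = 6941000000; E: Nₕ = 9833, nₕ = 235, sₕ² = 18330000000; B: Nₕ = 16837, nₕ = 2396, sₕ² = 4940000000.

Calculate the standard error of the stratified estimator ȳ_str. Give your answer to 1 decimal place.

2547.5

Var(ȳ_str) = Σₕ Wₕ²(1 − fₕ)sₕ²/nₕ with Wₕ = Nₕ/N, N = 35331.
C: Wₕ = 0.24513883; term = 0.24513883²·(1 − 0.20136243)·6941000000/1744 = 191007.1.
E: Wₕ = 0.27831083; term = 0.27831083²·(1 − 0.02389912)·18330000000/235 = 5.8972498 × 10^6.
B: Wₕ = 0.47655034; term = 0.47655034²·(1 − 0.14230564)·4940000000/2396 = 401596.81.
Sum = 6.4898537 × 10^6.
SE = √(6.4898537 × 10^6) = 2547.5.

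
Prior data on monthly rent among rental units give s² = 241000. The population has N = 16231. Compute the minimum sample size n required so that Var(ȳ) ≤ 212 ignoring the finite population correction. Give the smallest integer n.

Without fpc, n₀ = s²/D = 241000/212 = 1136.7925.
Rounding up, n = 1137.

1137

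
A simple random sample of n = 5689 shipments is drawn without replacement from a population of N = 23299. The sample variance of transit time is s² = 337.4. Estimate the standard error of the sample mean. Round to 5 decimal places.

Under SRS without replacement, Var(ȳ) = (1 − f)·s²/n with f = n/N = 5689/23299 = 0.24417357.
Var(ȳ) = (1 − 0.24417357)·337.4/5689 = 0.75582643·0.059307435 = 0.044826127.
SE(ȳ) = √(0.044826127) = 0.21172.

0.21172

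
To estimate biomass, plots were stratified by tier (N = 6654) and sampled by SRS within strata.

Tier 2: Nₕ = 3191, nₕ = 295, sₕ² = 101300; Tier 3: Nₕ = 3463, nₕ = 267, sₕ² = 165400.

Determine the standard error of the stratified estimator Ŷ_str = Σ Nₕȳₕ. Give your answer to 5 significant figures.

100150

Var(Ŷ_str) = Σₕ Nₕ²(1 − fₕ)sₕ²/nₕ.
Tier 2: 3191²·(1 − 295/3191)·101300/295 = 3.1733121 × 10^9.
Tier 3: 3463²·(1 − 267/3463)·165400/267 = 6.8562004 × 10^9.
Sum = 1.0029513 × 10^10.
SE = √(1.0029513 × 10^10) = 100150.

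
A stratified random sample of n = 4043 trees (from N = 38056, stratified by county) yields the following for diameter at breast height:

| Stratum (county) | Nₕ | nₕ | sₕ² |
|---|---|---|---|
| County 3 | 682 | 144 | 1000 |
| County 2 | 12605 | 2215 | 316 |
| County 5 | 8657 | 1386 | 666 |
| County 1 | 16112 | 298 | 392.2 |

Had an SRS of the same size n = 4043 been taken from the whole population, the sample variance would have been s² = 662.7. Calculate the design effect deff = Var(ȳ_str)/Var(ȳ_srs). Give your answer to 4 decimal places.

Var(ȳ_str) = Σ Wₕ²(1−fₕ)sₕ²/nₕ with Wₕ = Nₕ/38056:
  County 3: (682/38056)²·(1−144/682)·1000/144 = 0.0017593728
  County 2: (12605/38056)²·(1−2215/12605)·316/2215 = 0.012901062
  County 5: (8657/38056)²·(1−1386/8657)·666/1386 = 0.020884606
  County 1: (16112/38056)²·(1−298/16112)·392.2/298 = 0.23154544
  → Var(ȳ_str) = 0.26709048.
Var(ȳ_srs) = (1 − 4043/38056)·662.7/4043 = 0.14649912.
deff = 0.26709048 / 0.14649912 = 1.8232.

1.8232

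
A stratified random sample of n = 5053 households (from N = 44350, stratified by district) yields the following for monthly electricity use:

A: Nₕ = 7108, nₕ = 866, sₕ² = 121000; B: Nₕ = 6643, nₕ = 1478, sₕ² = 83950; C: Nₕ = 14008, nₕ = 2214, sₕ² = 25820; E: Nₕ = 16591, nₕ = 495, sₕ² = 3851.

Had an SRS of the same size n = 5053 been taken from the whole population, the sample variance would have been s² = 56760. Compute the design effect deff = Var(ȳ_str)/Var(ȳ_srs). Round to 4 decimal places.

Var(ȳ_str) = Σ Wₕ²(1−fₕ)sₕ²/nₕ with Wₕ = Nₕ/44350:
  A: (7108/44350)²·(1−866/7108)·121000/866 = 3.1517475
  B: (6643/44350)²·(1−1478/6643)·83950/1478 = 0.99081734
  C: (14008/44350)²·(1−2214/14008)·25820/2214 = 0.97955456
  E: (16591/44350)²·(1−495/16591)·3851/495 = 1.0562619
  → Var(ȳ_str) = 6.1783813.
Var(ȳ_srs) = (1 − 5053/44350)·56760/5053 = 9.9531113.
deff = 6.1783813 / 9.9531113 = 0.6207.

0.6207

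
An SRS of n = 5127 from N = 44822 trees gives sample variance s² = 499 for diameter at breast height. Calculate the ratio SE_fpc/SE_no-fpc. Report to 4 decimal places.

f = n/N = 5127/44822 = 0.11438579.
SE_no-fpc = √(s²/n) = 0.31197415; SE_fpc = √((1−f)s²/n) = 0.29358976.
Ratio = √(1−f) = 0.94107078.

0.9411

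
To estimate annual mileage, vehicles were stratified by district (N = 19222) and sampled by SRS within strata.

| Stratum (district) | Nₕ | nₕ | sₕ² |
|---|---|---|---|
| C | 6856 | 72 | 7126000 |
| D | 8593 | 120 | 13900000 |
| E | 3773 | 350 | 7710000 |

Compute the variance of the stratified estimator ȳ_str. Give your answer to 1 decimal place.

36054.1

Var(ȳ_str) = Σₕ Wₕ²(1 − fₕ)sₕ²/nₕ with Wₕ = Nₕ/N, N = 19222.
C: Wₕ = 0.35667464; term = 0.35667464²·(1 − 0.01050175)·7126000/72 = 12458.703.
D: Wₕ = 0.44703985; term = 0.44703985²·(1 − 0.01396486)·13900000/120 = 22825.402.
E: Wₕ = 0.19628551; term = 0.19628551²·(1 − 0.09276438)·7710000/350 = 769.98611.
Sum = 36054.091.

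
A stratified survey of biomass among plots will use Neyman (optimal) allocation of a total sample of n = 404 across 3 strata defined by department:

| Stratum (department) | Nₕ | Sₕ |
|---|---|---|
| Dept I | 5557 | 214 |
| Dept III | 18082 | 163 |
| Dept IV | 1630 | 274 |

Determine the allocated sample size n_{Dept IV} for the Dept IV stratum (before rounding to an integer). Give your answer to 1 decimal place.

39.4

Neyman allocation: nₕ = n·NₕSₕ / Σⱼ NⱼSⱼ.
Σ NⱼSⱼ = 5557·214 + 18082·163 + 1630·274 = 4.583184 × 10^6.
n_{Dept IV} = 404·1630·274 / (4.583184 × 10^6) = 39.4.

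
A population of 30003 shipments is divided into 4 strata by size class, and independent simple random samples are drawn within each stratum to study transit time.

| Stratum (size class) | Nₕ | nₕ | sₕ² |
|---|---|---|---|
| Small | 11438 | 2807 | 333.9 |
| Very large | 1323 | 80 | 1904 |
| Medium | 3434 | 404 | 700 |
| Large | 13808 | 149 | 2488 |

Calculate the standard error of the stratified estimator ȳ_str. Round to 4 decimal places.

1.8908

Var(ȳ_str) = Σₕ Wₕ²(1 − fₕ)sₕ²/nₕ with Wₕ = Nₕ/N, N = 30003.
Small: Wₕ = 0.38122854; term = 0.38122854²·(1 − 0.24541004)·333.9/2807 = 0.013045353.
Very large: Wₕ = 0.04409559; term = 0.04409559²·(1 − 0.06046863)·1904/80 = 0.043478902.
Medium: Wₕ = 0.11445522; term = 0.11445522²·(1 − 0.11764706)·700/404 = 0.020027661.
Large: Wₕ = 0.46022064; term = 0.46022064²·(1 − 0.01079085)·2488/149 = 3.4985205.
Sum = 3.5750724.
SE = √(3.5750724) = 1.8908.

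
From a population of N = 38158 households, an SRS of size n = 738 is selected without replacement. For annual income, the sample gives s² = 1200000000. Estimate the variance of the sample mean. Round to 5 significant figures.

1.5946 × 10^6

Under SRS without replacement, Var(ȳ) = (1 − f)·s²/n with f = n/N = 738/38158 = 0.01934064.
Var(ȳ) = (1 − 0.01934064)·1200000000/738 = 0.98065936·1.6260163 × 10^6 = 1.5945681 × 10^6.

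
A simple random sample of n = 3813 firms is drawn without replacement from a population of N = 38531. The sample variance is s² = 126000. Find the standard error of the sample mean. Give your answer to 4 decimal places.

5.4566

Under SRS without replacement, Var(ȳ) = (1 − f)·s²/n with f = n/N = 3813/38531 = 0.09895928.
Var(ȳ) = (1 − 0.09895928)·126000/3813 = 0.90104072·33.044847 = 29.774752.
SE(ȳ) = √(29.774752) = 5.4566.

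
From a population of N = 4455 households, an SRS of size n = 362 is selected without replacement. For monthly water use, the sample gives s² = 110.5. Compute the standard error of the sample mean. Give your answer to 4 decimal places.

0.5296

Under SRS without replacement, Var(ȳ) = (1 − f)·s²/n with f = n/N = 362/4455 = 0.08125701.
Var(ȳ) = (1 − 0.08125701)·110.5/362 = 0.91874299·0.30524862 = 0.28044503.
SE(ȳ) = √(0.28044503) = 0.5296.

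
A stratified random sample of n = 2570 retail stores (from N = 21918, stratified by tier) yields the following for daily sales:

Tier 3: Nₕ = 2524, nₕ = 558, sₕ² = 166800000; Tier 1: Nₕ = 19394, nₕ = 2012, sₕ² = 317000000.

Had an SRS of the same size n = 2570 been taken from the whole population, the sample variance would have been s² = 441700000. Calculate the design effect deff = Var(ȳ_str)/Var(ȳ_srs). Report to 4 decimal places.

Var(ȳ_str) = Σ Wₕ²(1−fₕ)sₕ²/nₕ with Wₕ = Nₕ/21918:
  Tier 3: (2524/21918)²·(1−558/2524)·166800000/558 = 3087.6841
  Tier 1: (19394/21918)²·(1−2012/19394)·317000000/2012 = 110559.63
  → Var(ȳ_str) = 113647.31.
Var(ȳ_srs) = (1 − 2570/21918)·441700000/2570 = 151715.32.
deff = 113647.31 / 151715.32 = 0.7491.

0.7491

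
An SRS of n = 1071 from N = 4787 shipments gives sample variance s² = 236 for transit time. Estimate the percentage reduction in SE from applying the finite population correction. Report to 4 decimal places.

f = n/N = 1071/4787 = 0.22373094.
SE_no-fpc = √(s²/n) = 0.46941965; SE_fpc = √((1−f)s²/n) = 0.4135875.
Ratio = √(1−f) = 0.88106133. Reduction = 100·(1 − 0.88106133) = 11.8939%.

11.8939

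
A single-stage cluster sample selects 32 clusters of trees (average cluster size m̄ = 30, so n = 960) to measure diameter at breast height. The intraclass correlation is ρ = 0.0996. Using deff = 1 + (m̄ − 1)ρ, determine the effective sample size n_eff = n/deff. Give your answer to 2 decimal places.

deff = 1 + (30 − 1)·0.0996 = 1 + 2.8884 = 3.8884.
n_eff = 960 / 3.8884 = 246.89.

246.89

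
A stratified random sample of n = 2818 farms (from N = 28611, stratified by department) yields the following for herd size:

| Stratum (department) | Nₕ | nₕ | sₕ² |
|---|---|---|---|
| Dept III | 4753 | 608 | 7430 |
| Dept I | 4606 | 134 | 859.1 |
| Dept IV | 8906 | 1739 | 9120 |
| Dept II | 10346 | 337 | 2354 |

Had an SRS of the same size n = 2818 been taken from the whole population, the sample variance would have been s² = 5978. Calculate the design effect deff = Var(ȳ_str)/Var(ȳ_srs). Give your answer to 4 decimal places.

0.9140

Var(ȳ_str) = Σ Wₕ²(1−fₕ)sₕ²/nₕ with Wₕ = Nₕ/28611:
  Dept III: (4753/28611)²·(1−608/4753)·7430/608 = 0.29411116
  Dept I: (4606/28611)²·(1−134/4606)·859.1/134 = 0.16132385
  Dept IV: (8906/28611)²·(1−1739/8906)·9120/1739 = 0.40893029
  Dept II: (10346/28611)²·(1−337/10346)·2354/337 = 0.8836365
  → Var(ȳ_str) = 1.7480018.
Var(ȳ_srs) = (1 − 2818/28611)·5978/2818 = 1.9124221.
deff = 1.7480018 / 1.9124221 = 0.9140.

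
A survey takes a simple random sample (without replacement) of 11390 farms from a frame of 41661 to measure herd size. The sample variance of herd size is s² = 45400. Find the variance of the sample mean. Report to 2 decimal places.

2.90

Under SRS without replacement, Var(ȳ) = (1 − f)·s²/n with f = n/N = 11390/41661 = 0.27339718.
Var(ȳ) = (1 − 0.27339718)·45400/11390 = 0.72660282·3.9859526 = 2.8962044.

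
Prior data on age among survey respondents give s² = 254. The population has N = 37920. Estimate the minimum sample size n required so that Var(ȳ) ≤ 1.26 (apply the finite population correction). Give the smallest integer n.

Without fpc, n₀ = s²/D = 254/1.26 = 201.5873.
With fpc, (1 − n/N)·s²/n ≤ D requires n ≥ n₀/(1 + n₀/N) = 201.5873/(1 + 201.5873/37920) = 200.5213.
Rounding up, n = 201.

201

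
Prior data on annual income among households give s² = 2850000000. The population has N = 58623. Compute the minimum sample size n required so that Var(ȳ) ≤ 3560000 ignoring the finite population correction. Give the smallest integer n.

801

Without fpc, n₀ = s²/D = 2850000000/3560000 = 800.5618.
Rounding up, n = 801.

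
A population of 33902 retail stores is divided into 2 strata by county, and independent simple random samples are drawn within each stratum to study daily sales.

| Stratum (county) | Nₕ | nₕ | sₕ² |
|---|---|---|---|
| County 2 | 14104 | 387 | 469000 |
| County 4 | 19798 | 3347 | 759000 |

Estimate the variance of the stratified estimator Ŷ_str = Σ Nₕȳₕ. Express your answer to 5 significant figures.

3.0832 × 10^11

Var(Ŷ_str) = Σₕ Nₕ²(1 − fₕ)sₕ²/nₕ.
County 2: 14104²·(1 − 387/14104)·469000/387 = 2.3445706 × 10^11.
County 4: 19798²·(1 − 3347/19798)·759000/3347 = 7.3858364 × 10^10.
Sum = 3.0831542 × 10^11.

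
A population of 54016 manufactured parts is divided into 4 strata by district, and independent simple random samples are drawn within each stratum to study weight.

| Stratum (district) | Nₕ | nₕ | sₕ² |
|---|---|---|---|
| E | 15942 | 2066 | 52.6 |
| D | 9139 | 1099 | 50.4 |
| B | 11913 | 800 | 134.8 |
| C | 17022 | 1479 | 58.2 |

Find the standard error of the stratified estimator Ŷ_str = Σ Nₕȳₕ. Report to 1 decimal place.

6459.1

Var(Ŷ_str) = Σₕ Nₕ²(1 − fₕ)sₕ²/nₕ.
E: 15942²·(1 − 2066/15942)·52.6/2066 = 5.6319984 × 10^6.
D: 9139²·(1 − 1099/9139)·50.4/1099 = 3.3696715 × 10^6.
B: 11913²·(1 − 800/11913)·134.8/800 = 2.2307575 × 10^7.
C: 17022²·(1 − 1479/17022)·58.2/1479 = 1.0411187 × 10^7.
Sum = 4.1720432 × 10^7.
SE = √(4.1720432 × 10^7) = 6459.1.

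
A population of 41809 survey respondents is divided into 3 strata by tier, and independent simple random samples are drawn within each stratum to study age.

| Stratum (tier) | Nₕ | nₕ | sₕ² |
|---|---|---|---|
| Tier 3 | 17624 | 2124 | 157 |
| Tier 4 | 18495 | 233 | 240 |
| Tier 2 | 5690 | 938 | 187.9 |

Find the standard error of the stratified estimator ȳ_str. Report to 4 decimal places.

0.4623

Var(ȳ_str) = Σₕ Wₕ²(1 − fₕ)sₕ²/nₕ with Wₕ = Nₕ/N, N = 41809.
Tier 3: Wₕ = 0.42153603; term = 0.42153603²·(1 − 0.12051748)·157/2124 = 0.01155159.
Tier 4: Wₕ = 0.44236887; term = 0.44236887²·(1 − 0.01259800)·240/233 = 0.19902995.
Tier 2: Wₕ = 0.13609510; term = 0.13609510²·(1 − 0.16485062)·187.9/938 = 0.003098654.
Sum = 0.21368019.
SE = √(0.21368019) = 0.4623.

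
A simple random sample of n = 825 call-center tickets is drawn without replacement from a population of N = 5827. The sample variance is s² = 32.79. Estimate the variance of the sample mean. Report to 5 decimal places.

0.03412

Under SRS without replacement, Var(ȳ) = (1 − f)·s²/n with f = n/N = 825/5827 = 0.14158229.
Var(ȳ) = (1 − 0.14158229)·32.79/825 = 0.85841771·0.039745455 = 0.034118202.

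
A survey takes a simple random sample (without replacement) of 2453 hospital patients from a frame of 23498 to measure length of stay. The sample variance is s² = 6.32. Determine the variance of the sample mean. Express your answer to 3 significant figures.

0.00231

Under SRS without replacement, Var(ȳ) = (1 − f)·s²/n with f = n/N = 2453/23498 = 0.10439186.
Var(ȳ) = (1 − 0.10439186)·6.32/2453 = 0.89560814·0.002576437 = 0.002307478.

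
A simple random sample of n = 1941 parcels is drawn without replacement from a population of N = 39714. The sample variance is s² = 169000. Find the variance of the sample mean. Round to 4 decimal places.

82.8131

Under SRS without replacement, Var(ȳ) = (1 − f)·s²/n with f = n/N = 1941/39714 = 0.04887445.
Var(ȳ) = (1 − 0.04887445)·169000/1941 = 0.95112555·87.068521 = 82.813095.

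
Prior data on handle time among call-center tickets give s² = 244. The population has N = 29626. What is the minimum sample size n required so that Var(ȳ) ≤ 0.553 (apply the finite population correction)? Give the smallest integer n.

Without fpc, n₀ = s²/D = 244/0.553 = 441.2297.
With fpc, (1 − n/N)·s²/n ≤ D requires n ≥ n₀/(1 + n₀/N) = 441.2297/(1 + 441.2297/29626) = 434.7548.
Rounding up, n = 435.

435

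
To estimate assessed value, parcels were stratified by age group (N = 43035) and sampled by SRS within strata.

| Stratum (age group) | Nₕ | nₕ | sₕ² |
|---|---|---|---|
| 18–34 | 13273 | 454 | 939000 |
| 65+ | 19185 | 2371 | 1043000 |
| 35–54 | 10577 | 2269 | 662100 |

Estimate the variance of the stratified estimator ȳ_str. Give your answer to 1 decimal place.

Var(ȳ_str) = Σₕ Wₕ²(1 − fₕ)sₕ²/nₕ with Wₕ = Nₕ/N, N = 43035.
18–34: Wₕ = 0.30842338; term = 0.30842338²·(1 − 0.03420478)·939000/454 = 190.01565.
65+: Wₕ = 0.44579993; term = 0.44579993²·(1 − 0.12358614)·1043000/2371 = 76.619972.
35–54: Wₕ = 0.24577669; term = 0.24577669²·(1 − 0.21452208)·662100/2269 = 13.845367.
Sum = 280.48099.

280.5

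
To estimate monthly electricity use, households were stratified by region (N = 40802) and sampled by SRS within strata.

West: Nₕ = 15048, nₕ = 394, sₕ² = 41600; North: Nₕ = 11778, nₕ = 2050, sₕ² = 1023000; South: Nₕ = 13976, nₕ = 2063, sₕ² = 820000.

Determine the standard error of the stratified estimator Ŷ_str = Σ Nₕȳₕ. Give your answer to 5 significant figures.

382930

Var(Ŷ_str) = Σₕ Nₕ²(1 − fₕ)sₕ²/nₕ.
West: 15048²·(1 − 394/15048)·41600/394 = 2.3282632 × 10^10.
North: 11778²·(1 − 2050/11778)·1023000/2050 = 5.717641 × 10^10.
South: 13976²·(1 − 2063/13976)·820000/2063 = 6.6178765 × 10^10.
Sum = 1.4663781 × 10^11.
SE = √(1.4663781 × 10^11) = 382930.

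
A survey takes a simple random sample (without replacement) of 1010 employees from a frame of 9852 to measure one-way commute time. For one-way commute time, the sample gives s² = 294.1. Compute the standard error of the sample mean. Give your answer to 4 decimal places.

Under SRS without replacement, Var(ȳ) = (1 − f)·s²/n with f = n/N = 1010/9852 = 0.10251726.
Var(ȳ) = (1 − 0.10251726)·294.1/1010 = 0.89748274·0.29118812 = 0.26133631.
SE(ȳ) = √(0.26133631) = 0.5112.

0.5112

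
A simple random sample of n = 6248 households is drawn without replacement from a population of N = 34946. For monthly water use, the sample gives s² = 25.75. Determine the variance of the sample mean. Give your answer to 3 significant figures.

Under SRS without replacement, Var(ȳ) = (1 − f)·s²/n with f = n/N = 6248/34946 = 0.17879013.
Var(ȳ) = (1 − 0.17879013)·25.75/6248 = 0.82120987·0.0041213188 = 0.0033844677.

0.00338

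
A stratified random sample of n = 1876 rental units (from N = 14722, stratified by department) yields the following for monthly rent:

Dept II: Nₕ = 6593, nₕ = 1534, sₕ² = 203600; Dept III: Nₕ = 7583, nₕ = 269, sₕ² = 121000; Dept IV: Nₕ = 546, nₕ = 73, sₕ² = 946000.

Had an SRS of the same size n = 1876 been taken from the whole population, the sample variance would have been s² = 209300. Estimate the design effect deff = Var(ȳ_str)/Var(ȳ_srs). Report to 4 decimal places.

1.5508

Var(ȳ_str) = Σ Wₕ²(1−fₕ)sₕ²/nₕ with Wₕ = Nₕ/14722:
  Dept II: (6593/14722)²·(1−1534/6593)·203600/1534 = 20.425211
  Dept III: (7583/14722)²·(1−269/7583)·121000/269 = 115.10534
  Dept IV: (546/14722)²·(1−73/546)·946000/73 = 15.441463
  → Var(ȳ_str) = 150.97201.
Var(ȳ_srs) = (1 − 1876/14722)·209300/1876 = 97.350346.
deff = 150.97201 / 97.350346 = 1.5508.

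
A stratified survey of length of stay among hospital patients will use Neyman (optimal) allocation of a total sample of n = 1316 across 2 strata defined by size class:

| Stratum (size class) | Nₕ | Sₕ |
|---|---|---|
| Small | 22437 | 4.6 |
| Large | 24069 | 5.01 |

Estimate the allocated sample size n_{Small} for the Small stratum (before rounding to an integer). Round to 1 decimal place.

Neyman allocation: nₕ = n·NₕSₕ / Σⱼ NⱼSⱼ.
Σ NⱼSⱼ = 22437·4.6 + 24069·5.01 = 223795.89.
n_{Small} = 1316·22437·4.6 / 223795.89 = 606.9.

606.9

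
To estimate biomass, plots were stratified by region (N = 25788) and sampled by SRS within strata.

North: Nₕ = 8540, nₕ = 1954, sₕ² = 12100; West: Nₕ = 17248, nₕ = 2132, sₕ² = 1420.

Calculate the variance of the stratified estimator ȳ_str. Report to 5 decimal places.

Var(ȳ_str) = Σₕ Wₕ²(1 − fₕ)sₕ²/nₕ with Wₕ = Nₕ/N, N = 25788.
North: Wₕ = 0.33116178; term = 0.33116178²·(1 − 0.22880562)·12100/1954 = 0.52372715.
West: Wₕ = 0.66883822; term = 0.66883822²·(1 − 0.12360853)·1420/2132 = 0.26112079.
Sum = 0.78484794.

0.78485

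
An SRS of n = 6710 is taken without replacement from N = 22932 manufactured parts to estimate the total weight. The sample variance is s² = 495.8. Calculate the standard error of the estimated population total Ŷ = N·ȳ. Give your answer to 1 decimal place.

5242.8

Var(Ŷ) = N²·Var(ȳ) = N²·(1 − n/N)·s²/n.
f = 6710/22932 = 0.29260422; Var(ȳ) = 0.70739578·495.8/6710 = 0.052269274.
Var(Ŷ) = 22932² · 0.052269274 = 2.7487189 × 10^7.
SE(Ŷ) = √(2.7487189 × 10^7) = 5242.8.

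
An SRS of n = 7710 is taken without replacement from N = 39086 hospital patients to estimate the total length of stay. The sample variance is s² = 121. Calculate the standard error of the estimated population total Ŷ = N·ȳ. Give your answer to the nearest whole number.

Var(Ŷ) = N²·Var(ȳ) = N²·(1 − n/N)·s²/n.
f = 7710/39086 = 0.19725733; Var(ȳ) = 0.80274267·121/7710 = 0.012598166.
Var(Ŷ) = 39086² · 0.012598166 = 1.9246412 × 10^7.
SE(Ŷ) = √(1.9246412 × 10^7) = 4387.

4387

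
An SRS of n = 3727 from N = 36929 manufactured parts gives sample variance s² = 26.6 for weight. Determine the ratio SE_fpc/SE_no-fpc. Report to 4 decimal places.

f = n/N = 3727/36929 = 0.10092339.
SE_no-fpc = √(s²/n) = 0.084481404; SE_fpc = √((1−f)s²/n) = 0.080104972.
Ratio = √(1−f) = 0.94819650.

0.9482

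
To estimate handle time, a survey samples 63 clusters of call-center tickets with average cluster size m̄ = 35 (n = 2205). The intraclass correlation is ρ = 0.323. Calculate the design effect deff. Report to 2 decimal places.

11.98

deff = 1 + (35 − 1)·0.323 = 1 + 10.982 = 11.982.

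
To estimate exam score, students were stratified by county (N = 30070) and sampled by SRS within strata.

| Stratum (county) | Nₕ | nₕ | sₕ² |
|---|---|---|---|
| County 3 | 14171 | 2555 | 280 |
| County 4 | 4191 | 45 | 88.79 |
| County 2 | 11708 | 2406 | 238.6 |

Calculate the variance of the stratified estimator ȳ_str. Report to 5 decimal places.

0.06981

Var(ȳ_str) = Σₕ Wₕ²(1 − fₕ)sₕ²/nₕ with Wₕ = Nₕ/N, N = 30070.
County 3: Wₕ = 0.47126704; term = 0.47126704²·(1 − 0.18029779)·280/2555 = 0.019950665.
County 4: Wₕ = 0.13937479; term = 0.13937479²·(1 − 0.01073729)·88.79/45 = 0.037916797.
County 2: Wₕ = 0.38935816; term = 0.38935816²·(1 − 0.20550051)·238.6/2406 = 0.011944473.
Sum = 0.069811935.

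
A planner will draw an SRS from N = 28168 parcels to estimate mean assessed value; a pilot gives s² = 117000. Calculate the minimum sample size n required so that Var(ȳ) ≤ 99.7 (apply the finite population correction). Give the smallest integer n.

1127

Without fpc, n₀ = s²/D = 117000/99.7 = 1173.5206.
With fpc, (1 − n/N)·s²/n ≤ D requires n ≥ n₀/(1 + n₀/N) = 1173.5206/(1 + 1173.5206/28168) = 1126.5854.
Rounding up, n = 1127.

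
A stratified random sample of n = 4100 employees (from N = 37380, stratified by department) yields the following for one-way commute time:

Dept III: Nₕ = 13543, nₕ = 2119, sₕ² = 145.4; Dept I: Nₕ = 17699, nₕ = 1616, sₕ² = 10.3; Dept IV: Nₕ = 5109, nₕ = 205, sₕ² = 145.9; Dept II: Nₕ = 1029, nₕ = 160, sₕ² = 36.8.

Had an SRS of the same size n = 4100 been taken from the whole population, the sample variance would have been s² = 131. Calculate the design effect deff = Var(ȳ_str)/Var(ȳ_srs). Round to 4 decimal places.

0.7665

Var(ȳ_str) = Σ Wₕ²(1−fₕ)sₕ²/nₕ with Wₕ = Nₕ/37380:
  Dept III: (13543/37380)²·(1−2119/13543)·145.4/2119 = 0.0075978012
  Dept I: (17699/37380)²·(1−1616/17699)·10.3/1616 = 0.0012984734
  Dept IV: (5109/37380)²·(1−205/5109)·145.9/205 = 0.01276172
  Dept II: (1029/37380)²·(1−160/1029)·36.8/160 = 1.4719206 × 10^-4
  → Var(ȳ_str) = 0.021805187.
Var(ȳ_srs) = (1 − 4100/37380)·131/4100 = 0.028446672.
deff = 0.021805187 / 0.028446672 = 0.7665.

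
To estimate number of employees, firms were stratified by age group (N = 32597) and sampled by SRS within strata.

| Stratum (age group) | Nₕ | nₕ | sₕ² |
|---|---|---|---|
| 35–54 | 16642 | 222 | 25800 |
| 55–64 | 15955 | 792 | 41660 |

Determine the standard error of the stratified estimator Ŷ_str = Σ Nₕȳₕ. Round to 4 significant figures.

Var(Ŷ_str) = Σₕ Nₕ²(1 − fₕ)sₕ²/nₕ.
35–54: 16642²·(1 − 222/16642)·25800/222 = 3.1757434 × 10^10.
55–64: 15955²·(1 − 792/15955)·41660/792 = 1.2725534 × 10^10.
Sum = 4.4482968 × 10^10.
SE = √(4.4482968 × 10^10) = 210900.

210900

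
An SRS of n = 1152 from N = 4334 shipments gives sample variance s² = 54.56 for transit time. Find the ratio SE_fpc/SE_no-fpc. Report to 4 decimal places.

f = n/N = 1152/4334 = 0.26580526.
SE_no-fpc = √(s²/n) = 0.21762608; SE_fpc = √((1−f)s²/n) = 0.18647327.
Ratio = √(1−f) = 0.85685164.

0.8569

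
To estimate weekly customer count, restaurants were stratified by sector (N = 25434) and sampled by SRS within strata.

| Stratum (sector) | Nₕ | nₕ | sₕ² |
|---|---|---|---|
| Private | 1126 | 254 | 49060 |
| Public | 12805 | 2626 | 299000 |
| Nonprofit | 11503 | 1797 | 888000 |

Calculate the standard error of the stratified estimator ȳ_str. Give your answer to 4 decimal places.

10.4174

Var(ȳ_str) = Σₕ Wₕ²(1 − fₕ)sₕ²/nₕ with Wₕ = Nₕ/N, N = 25434.
Private: Wₕ = 0.04427145; term = 0.04427145²·(1 − 0.22557726)·49060/254 = 0.29316989.
Public: Wₕ = 0.50345994; term = 0.50345994²·(1 − 0.20507614)·299000/2626 = 22.942029.
Nonprofit: Wₕ = 0.45226862; term = 0.45226862²·(1 − 0.15622012)·888000/1797 = 85.28781.
Sum = 108.52301.
SE = √(108.52301) = 10.4174.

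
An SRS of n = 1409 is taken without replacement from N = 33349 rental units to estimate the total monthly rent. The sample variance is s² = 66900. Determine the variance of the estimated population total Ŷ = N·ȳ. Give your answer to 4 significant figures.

5.057 × 10^10

Var(Ŷ) = N²·Var(ȳ) = N²·(1 − n/N)·s²/n.
f = 1409/33349 = 0.04225014; Var(ȳ) = 0.95774986·66900/1409 = 45.474425.
Var(Ŷ) = 33349² · 45.474425 = 5.0574646 × 10^10.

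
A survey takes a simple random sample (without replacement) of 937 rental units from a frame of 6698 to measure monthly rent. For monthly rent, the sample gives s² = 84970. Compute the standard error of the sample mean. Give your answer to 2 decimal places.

Under SRS without replacement, Var(ȳ) = (1 − f)·s²/n with f = n/N = 937/6698 = 0.13989251.
Var(ȳ) = (1 − 0.13989251)·84970/937 = 0.86010749·90.683031 = 77.997155.
SE(ȳ) = √(77.997155) = 8.83.

8.83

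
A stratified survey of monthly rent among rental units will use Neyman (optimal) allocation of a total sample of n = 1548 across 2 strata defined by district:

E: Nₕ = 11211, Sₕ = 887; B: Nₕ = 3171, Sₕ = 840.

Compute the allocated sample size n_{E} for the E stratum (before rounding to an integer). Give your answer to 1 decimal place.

1221.0

Neyman allocation: nₕ = n·NₕSₕ / Σⱼ NⱼSⱼ.
Σ NⱼSⱼ = 11211·887 + 3171·840 = 1.2607797 × 10^7.
n_{E} = 1548·11211·887 / (1.2607797 × 10^7) = 1221.0.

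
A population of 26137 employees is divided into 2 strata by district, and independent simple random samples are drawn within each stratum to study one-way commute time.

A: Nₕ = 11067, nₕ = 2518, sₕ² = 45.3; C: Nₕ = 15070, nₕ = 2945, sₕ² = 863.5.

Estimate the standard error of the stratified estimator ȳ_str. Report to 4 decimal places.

0.2845

Var(ȳ_str) = Σₕ Wₕ²(1 − fₕ)sₕ²/nₕ with Wₕ = Nₕ/N, N = 26137.
A: Wₕ = 0.42342273; term = 0.42342273²·(1 − 0.22752327)·45.3/2518 = 0.002491588.
C: Wₕ = 0.57657727; term = 0.57657727²·(1 − 0.19542137)·863.5/2945 = 0.078426091.
Sum = 0.080917679.
SE = √(0.080917679) = 0.2845.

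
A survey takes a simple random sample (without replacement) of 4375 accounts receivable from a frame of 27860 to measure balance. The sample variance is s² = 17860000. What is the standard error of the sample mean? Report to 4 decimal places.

58.6619

Under SRS without replacement, Var(ȳ) = (1 − f)·s²/n with f = n/N = 4375/27860 = 0.15703518.
Var(ȳ) = (1 − 0.15703518)·17860000/4375 = 0.84296482·4082.2857 = 3441.2233.
SE(ȳ) = √(3441.2233) = 58.6619.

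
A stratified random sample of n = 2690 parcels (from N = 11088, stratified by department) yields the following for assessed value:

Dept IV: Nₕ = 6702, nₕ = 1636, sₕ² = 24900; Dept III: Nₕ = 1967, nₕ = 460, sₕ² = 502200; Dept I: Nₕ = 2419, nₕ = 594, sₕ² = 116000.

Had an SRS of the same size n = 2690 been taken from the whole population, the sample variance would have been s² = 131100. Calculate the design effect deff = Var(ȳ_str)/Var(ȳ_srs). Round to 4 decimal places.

Var(ȳ_str) = Σ Wₕ²(1−fₕ)sₕ²/nₕ with Wₕ = Nₕ/11088:
  Dept IV: (6702/11088)²·(1−1636/6702)·24900/1636 = 4.2031919
  Dept III: (1967/11088)²·(1−460/1967)·502200/460 = 26.322677
  Dept I: (2419/11088)²·(1−594/2419)·116000/594 = 7.0123542
  → Var(ȳ_str) = 37.538223.
Var(ȳ_srs) = (1 − 2690/11088)·131100/2690 = 36.912466.
deff = 37.538223 / 36.912466 = 1.0170.

1.0170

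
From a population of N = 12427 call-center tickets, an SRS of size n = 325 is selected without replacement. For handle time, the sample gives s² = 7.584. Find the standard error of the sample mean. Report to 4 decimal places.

0.1507

Under SRS without replacement, Var(ȳ) = (1 − f)·s²/n with f = n/N = 325/12427 = 0.02615273.
Var(ȳ) = (1 − 0.02615273)·7.584/325 = 0.97384727·0.023335385 = 0.022725101.
SE(ȳ) = √(0.022725101) = 0.1507.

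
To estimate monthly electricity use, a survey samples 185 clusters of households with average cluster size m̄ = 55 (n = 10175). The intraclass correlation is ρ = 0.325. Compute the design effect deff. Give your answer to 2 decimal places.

18.55

deff = 1 + (55 − 1)·0.325 = 1 + 17.55 = 18.55.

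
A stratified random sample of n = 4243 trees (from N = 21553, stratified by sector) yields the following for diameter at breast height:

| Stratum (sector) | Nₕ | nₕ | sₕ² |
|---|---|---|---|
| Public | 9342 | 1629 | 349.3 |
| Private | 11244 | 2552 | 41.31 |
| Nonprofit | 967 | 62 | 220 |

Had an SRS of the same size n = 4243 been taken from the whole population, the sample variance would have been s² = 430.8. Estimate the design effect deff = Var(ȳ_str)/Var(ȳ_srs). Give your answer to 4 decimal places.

Var(ȳ_str) = Σ Wₕ²(1−fₕ)sₕ²/nₕ with Wₕ = Nₕ/21553:
  Public: (9342/21553)²·(1−1629/9342)·349.3/1629 = 0.033260229
  Private: (11244/21553)²·(1−2552/11244)·41.31/2552 = 0.0034056469
  Nonprofit: (967/21553)²·(1−62/967)·220/62 = 0.0066848334
  → Var(ȳ_str) = 0.043350709.
Var(ȳ_srs) = (1 − 4243/21553)·430.8/4243 = 0.081543998.
deff = 0.043350709 / 0.081543998 = 0.5316.

0.5316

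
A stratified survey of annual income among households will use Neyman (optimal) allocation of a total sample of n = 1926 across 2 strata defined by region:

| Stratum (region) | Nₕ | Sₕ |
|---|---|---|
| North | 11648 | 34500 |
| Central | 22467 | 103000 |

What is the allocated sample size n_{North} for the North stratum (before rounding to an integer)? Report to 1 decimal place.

285.0

Neyman allocation: nₕ = n·NₕSₕ / Σⱼ NⱼSⱼ.
Σ NⱼSⱼ = 11648·34500 + 22467·103000 = 2.715957 × 10^9.
n_{North} = 1926·11648·34500 / (2.715957 × 10^9) = 285.0.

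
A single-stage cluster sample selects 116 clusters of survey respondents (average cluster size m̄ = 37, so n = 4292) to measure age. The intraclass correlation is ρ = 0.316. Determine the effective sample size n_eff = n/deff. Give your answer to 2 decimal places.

deff = 1 + (37 − 1)·0.316 = 1 + 11.376 = 12.376.
n_eff = 4292 / 12.376 = 346.80.

346.80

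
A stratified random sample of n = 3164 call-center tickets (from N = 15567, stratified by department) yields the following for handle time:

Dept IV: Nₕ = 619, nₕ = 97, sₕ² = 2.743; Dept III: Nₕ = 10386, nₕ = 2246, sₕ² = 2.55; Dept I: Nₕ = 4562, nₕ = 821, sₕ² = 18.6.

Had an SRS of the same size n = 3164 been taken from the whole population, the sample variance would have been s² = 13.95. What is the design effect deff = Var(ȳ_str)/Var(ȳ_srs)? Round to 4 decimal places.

Var(ȳ_str) = Σ Wₕ²(1−fₕ)sₕ²/nₕ with Wₕ = Nₕ/15567:
  Dept IV: (619/15567)²·(1−97/619)·2.743/97 = 3.7705558 × 10^-5
  Dept III: (10386/15567)²·(1−2246/10386)·2.55/2246 = 3.9608947 × 10^-4
  Dept I: (4562/15567)²·(1−821/4562)·18.6/821 = 0.0015955225
  → Var(ȳ_str) = 0.0020293175.
Var(ȳ_srs) = (1 − 3164/15567)·13.95/3164 = 0.0035128496.
deff = 0.0020293175 / 0.0035128496 = 0.5777.

0.5777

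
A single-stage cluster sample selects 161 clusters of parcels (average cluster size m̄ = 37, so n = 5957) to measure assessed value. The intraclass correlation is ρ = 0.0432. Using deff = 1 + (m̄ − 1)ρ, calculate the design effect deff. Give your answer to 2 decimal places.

deff = 1 + (37 − 1)·0.0432 = 1 + 1.5552 = 2.5552.

2.56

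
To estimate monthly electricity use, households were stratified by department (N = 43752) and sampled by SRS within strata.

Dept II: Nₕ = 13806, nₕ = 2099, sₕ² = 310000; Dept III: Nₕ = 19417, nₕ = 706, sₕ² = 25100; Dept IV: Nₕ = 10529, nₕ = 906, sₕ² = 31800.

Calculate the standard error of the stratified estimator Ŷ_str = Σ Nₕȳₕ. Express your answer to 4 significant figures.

Var(Ŷ_str) = Σₕ Nₕ²(1 − fₕ)sₕ²/nₕ.
Dept II: 13806²·(1 − 2099/13806)·310000/2099 = 2.3870567 × 10^10.
Dept III: 19417²·(1 − 706/19417)·25100/706 = 1.2916598 × 10^10.
Dept IV: 10529²·(1 − 906/10529)·31800/906 = 3.5562848 × 10^9.
Sum = 4.034345 × 10^10.
SE = √(4.034345 × 10^10) = 200900.

200900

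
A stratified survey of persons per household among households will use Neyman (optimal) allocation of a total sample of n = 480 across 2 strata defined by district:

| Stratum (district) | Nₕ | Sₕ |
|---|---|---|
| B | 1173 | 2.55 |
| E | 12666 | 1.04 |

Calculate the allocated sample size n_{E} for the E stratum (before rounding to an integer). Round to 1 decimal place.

Neyman allocation: nₕ = n·NₕSₕ / Σⱼ NⱼSⱼ.
Σ NⱼSⱼ = 1173·2.55 + 12666·1.04 = 16163.79.
n_{E} = 480·12666·1.04 / 16163.79 = 391.2.

391.2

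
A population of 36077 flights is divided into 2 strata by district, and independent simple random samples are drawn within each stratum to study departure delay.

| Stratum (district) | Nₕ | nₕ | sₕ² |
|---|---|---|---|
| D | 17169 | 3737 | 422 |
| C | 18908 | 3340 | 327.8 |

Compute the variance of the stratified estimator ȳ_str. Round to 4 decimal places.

Var(ȳ_str) = Σₕ Wₕ²(1 − fₕ)sₕ²/nₕ with Wₕ = Nₕ/N, N = 36077.
D: Wₕ = 0.47589877; term = 0.47589877²·(1 − 0.21765974)·422/3737 = 0.020008485.
C: Wₕ = 0.52410123; term = 0.52410123²·(1 − 0.17664481)·327.8/3340 = 0.022196273.
Sum = 0.042204758.

0.0422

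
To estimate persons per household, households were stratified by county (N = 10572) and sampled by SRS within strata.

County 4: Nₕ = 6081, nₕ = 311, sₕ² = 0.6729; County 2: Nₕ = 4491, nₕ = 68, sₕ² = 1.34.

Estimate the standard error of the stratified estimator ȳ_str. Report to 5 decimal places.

0.06466

Var(ȳ_str) = Σₕ Wₕ²(1 − fₕ)sₕ²/nₕ with Wₕ = Nₕ/N, N = 10572.
County 4: Wₕ = 0.57519864; term = 0.57519864²·(1 − 0.05114290)·0.6729/311 = 6.7924531 × 10^-4.
County 2: Wₕ = 0.42480136; term = 0.42480136²·(1 − 0.01514139)·1.34/68 = 0.0035022051.
Sum = 0.0041814504.
SE = √(0.0041814504) = 0.06466.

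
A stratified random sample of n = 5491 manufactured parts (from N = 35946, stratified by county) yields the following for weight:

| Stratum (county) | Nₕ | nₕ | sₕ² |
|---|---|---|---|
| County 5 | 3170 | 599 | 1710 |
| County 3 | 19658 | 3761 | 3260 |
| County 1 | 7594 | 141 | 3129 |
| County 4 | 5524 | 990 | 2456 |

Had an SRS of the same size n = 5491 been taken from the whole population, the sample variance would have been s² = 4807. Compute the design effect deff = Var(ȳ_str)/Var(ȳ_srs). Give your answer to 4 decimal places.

Var(ȳ_str) = Σ Wₕ²(1−fₕ)sₕ²/nₕ with Wₕ = Nₕ/35946:
  County 5: (3170/35946)²·(1−599/3170)·1710/599 = 0.018006508
  County 3: (19658/35946)²·(1−3761/19658)·3260/3761 = 0.20963685
  County 1: (7594/35946)²·(1−141/7594)·3129/141 = 0.97204646
  County 4: (5524/35946)²·(1−990/5524)·2456/990 = 0.048086948
  → Var(ȳ_str) = 1.2477768.
Var(ȳ_srs) = (1 − 5491/35946)·4807/5491 = 0.74170416.
deff = 1.2477768 / 0.74170416 = 1.6823.

1.6823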